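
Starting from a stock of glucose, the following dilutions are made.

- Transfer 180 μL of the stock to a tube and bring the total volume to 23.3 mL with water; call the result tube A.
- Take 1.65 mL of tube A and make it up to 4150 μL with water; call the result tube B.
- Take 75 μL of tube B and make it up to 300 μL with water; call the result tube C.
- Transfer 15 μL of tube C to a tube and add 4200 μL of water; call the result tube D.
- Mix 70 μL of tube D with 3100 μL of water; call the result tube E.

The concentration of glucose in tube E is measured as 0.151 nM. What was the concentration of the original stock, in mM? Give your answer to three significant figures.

Step 1: 180 μL brought to 23.3 mL → factor 23300/180 = 129.44
Step 2: 1.65 mL brought to 4150 μL → factor 4.15/1.65 = 2.5152
Step 3: 75 μL brought to 300 μL → factor 300/75 = 4
Step 4: 15 μL + 4200 μL = 4215 μL total → factor 4215/15 = 281
Step 5: 70 μL + 3100 μL = 3170 μL total → factor 3170/70 = 45.286
Overall dilution factor = 129.44 × 2.5152 × 4 × 281 × 45.286 = 1.6572 × 10^7
Stock = 0.151 nM × 1.6572 × 10^7 = 2.502 × 10^6 nM = 2.50 mM

2.50 mM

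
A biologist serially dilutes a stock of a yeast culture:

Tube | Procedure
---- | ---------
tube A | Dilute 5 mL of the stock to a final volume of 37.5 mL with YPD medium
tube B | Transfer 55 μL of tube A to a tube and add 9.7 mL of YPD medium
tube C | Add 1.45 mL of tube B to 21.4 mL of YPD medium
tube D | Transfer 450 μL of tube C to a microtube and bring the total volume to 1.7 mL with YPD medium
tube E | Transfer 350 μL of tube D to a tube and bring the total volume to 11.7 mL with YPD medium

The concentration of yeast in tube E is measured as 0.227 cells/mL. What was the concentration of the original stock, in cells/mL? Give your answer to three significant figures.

Step 1: 5 mL brought to 37.5 mL → factor 37.5/5 = 7.5
Step 2: 55 μL + 9.7 mL = 9755 μL total → factor 9755/55 = 177.36
Step 3: 1.45 mL + 21.4 mL = 22.85 mL total → factor 22.85/1.45 = 15.759
Step 4: 450 μL brought to 1.7 mL → factor 1700/450 = 3.7778
Step 5: 350 μL brought to 11.7 mL → factor 11700/350 = 33.429
Overall dilution factor = 7.5 × 177.36 × 15.759 × 3.7778 × 33.429 = 2.6473 × 10^6
Stock = 0.227 cells/mL × 2.6473 × 10^6 = 6.01 × 10^5 cells/mL

6.01 × 10^5 cells/mL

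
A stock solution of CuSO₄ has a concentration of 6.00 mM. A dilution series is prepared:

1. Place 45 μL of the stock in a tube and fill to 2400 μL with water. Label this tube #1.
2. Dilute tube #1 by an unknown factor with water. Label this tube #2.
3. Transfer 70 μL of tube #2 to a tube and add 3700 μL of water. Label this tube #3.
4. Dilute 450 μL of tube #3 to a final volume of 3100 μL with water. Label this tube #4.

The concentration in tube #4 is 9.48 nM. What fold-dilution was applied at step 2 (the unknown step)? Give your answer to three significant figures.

32.0-fold

Step 1: 45 μL brought to 2400 μL → factor 2400/45 = 53.333
Step 2: unknown factor x
Step 3: 70 μL + 3700 μL = 3770 μL total → factor 3770/70 = 53.857
Step 4: 450 μL brought to 3100 μL → factor 3100/450 = 6.8889
Product of known-step factors = 19788
Overall factor = 6.00 mM / (9.48 nM) = 6.3291 × 10^5
x = 6.3291 × 10^5 / 19788 = 32.0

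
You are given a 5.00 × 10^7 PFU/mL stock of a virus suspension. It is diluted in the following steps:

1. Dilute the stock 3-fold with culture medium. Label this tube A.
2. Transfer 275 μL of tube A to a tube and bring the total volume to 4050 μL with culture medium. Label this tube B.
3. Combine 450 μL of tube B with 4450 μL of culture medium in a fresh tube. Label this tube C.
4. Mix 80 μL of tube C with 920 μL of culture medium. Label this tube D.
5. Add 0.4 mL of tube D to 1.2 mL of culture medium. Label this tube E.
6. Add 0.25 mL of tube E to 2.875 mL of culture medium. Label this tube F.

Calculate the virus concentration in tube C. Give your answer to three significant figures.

Step 1: 3-fold → factor 3
Step 2: 275 μL brought to 4050 μL → factor 4050/275 = 14.727
Step 3: 450 μL + 4450 μL = 4900 μL total → factor 4900/450 = 10.889
Dilution factor through tube C = 3 × 14.727 × 10.889 = 481.09
[tube C] = 5.00 × 10^7 PFU/mL / 481.09 = 1.04 × 10^5 PFU/mL

1.04 × 10^5 PFU/mL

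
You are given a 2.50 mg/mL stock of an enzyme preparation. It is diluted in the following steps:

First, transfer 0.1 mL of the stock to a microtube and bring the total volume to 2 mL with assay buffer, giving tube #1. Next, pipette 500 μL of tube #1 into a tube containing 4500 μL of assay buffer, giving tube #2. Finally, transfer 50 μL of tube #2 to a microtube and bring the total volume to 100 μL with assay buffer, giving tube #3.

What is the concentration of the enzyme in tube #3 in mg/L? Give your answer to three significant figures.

Step 1: 0.1 mL brought to 2 mL → factor 2/0.1 = 20
Step 2: 500 μL + 4500 μL = 5000 μL total → factor 5000/500 = 10
Step 3: 50 μL brought to 100 μL → factor 100/50 = 2
Overall dilution factor = 20 × 10 × 2 = 400
Final = 2.50 mg/mL / 400 = 0.006250 mg/mL = 6.25 mg/L

6.25 mg/L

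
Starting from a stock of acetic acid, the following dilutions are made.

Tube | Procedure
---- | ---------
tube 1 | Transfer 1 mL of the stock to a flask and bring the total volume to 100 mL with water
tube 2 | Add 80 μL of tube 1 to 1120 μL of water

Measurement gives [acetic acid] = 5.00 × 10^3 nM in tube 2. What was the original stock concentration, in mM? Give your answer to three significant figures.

Step 1: 1 mL brought to 100 mL → factor 100/1 = 100
Step 2: 80 μL + 1120 μL = 1200 μL total → factor 1200/80 = 15
Overall dilution factor = 100 × 15 = 1500
Stock = 5.00 × 10^3 nM × 1500 = 7.500 × 10^6 nM = 7.50 mM

7.50 mM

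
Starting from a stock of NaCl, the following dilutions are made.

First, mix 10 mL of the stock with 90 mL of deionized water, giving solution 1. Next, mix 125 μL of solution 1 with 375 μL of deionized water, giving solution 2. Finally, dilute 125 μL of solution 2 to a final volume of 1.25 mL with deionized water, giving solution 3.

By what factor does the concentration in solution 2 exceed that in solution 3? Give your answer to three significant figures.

Step 1: 10 mL + 90 mL = 100 mL total → factor 100/10 = 10
Step 2: 125 μL + 375 μL = 500 μL total → factor 500/125 = 4
Step 3: 125 μL brought to 1.25 mL → factor 1250/125 = 10
Dilution factor to solution 2 = 40; to solution 3 = 400
[solution 2]/[solution 3] = (factor to solution 3)/(factor to solution 2) = 400/40 = 10.0

10.0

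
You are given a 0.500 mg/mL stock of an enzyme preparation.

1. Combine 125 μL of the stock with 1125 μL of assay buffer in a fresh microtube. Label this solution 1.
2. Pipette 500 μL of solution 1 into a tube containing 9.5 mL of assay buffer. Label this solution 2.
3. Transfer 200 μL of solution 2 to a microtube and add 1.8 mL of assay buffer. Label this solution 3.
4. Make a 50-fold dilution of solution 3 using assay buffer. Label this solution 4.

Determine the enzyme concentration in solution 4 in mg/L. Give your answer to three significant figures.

0.00500 mg/L

Step 1: 125 μL + 1125 μL = 1250 μL total → factor 1250/125 = 10
Step 2: 500 μL + 9.5 mL = 10000 μL total → factor 10000/500 = 20
Step 3: 200 μL + 1.8 mL = 2000 μL total → factor 2000/200 = 10
Step 4: 50-fold → factor 50
Overall dilution factor = 10 × 20 × 10 × 50 = 1 × 10^5
Final = 0.500 mg/mL / 1 × 10^5 = 5.000 × 10^-6 mg/mL = 0.00500 mg/L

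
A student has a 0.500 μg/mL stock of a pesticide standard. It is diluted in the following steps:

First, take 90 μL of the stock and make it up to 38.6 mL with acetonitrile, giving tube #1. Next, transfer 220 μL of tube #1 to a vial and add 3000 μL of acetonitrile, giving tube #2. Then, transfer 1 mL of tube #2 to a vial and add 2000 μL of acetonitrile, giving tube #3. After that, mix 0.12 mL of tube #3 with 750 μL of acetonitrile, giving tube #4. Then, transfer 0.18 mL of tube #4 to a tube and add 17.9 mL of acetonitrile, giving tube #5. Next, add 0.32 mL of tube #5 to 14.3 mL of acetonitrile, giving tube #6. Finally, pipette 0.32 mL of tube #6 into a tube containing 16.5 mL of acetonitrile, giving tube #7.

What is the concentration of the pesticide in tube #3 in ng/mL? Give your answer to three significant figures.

0.0266 ng/mL

Step 1: 90 μL brought to 38.6 mL → factor 38600/90 = 428.89
Step 2: 220 μL + 3000 μL = 3220 μL total → factor 3220/220 = 14.636
Step 3: 1 mL + 2000 μL = 3 mL total → factor 3/1 = 3
Dilution factor through tube #3 = 428.89 × 14.636 × 3 = 18832
[tube #3] = 0.500 μg/mL / 18832 = 2.655 × 10^-5 μg/mL = 0.0266 ng/mL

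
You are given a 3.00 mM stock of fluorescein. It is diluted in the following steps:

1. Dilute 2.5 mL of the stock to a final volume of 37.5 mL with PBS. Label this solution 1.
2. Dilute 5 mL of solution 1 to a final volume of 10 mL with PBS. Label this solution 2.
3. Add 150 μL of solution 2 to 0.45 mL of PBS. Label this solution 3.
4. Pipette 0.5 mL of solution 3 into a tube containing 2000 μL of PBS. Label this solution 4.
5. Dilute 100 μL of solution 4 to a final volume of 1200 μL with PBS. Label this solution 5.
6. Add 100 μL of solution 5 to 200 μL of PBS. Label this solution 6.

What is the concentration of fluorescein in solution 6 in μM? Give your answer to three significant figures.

Step 1: 2.5 mL brought to 37.5 mL → factor 37.5/2.5 = 15
Step 2: 5 mL brought to 10 mL → factor 10/5 = 2
Step 3: 150 μL + 0.45 mL = 600 μL total → factor 600/150 = 4
Step 4: 0.5 mL + 2000 μL = 2.5 mL total → factor 2.5/0.5 = 5
Step 5: 100 μL brought to 1200 μL → factor 1200/100 = 12
Step 6: 100 μL + 200 μL = 300 μL total → factor 300/100 = 3
Dilution factor through solution 6 = 15 × 2 × 4 × 5 × 12 × 3 = 21600
[solution 6] = 3.00 mM / 21600 = 0.0001389 mM = 0.139 μM

0.139 μM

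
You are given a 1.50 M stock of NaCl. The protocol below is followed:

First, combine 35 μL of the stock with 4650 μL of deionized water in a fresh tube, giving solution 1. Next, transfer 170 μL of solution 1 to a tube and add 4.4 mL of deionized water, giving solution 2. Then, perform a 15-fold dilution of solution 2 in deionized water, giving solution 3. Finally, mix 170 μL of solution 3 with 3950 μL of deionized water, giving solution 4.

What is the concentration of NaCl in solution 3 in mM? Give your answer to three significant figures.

Step 1: 35 μL + 4650 μL = 4685 μL total → factor 4685/35 = 133.86
Step 2: 170 μL + 4.4 mL = 4570 μL total → factor 4570/170 = 26.882
Step 3: 15-fold → factor 15
Dilution factor through solution 3 = 133.86 × 26.882 × 15 = 53976
[solution 3] = 1.50 M / 53976 = 2.779 × 10^-5 M = 0.0278 mM

0.0278 mM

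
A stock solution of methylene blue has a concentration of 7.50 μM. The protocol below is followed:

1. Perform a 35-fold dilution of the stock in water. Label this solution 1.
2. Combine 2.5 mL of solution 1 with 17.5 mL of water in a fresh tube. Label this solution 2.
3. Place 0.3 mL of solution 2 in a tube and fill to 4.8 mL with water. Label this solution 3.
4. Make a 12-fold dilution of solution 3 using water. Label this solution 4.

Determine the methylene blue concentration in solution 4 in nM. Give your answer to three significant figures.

Step 1: 35-fold → factor 35
Step 2: 2.5 mL + 17.5 mL = 20 mL total → factor 20/2.5 = 8
Step 3: 0.3 mL brought to 4.8 mL → factor 4.8/0.3 = 16
Step 4: 12-fold → factor 12
Overall dilution factor = 35 × 8 × 16 × 12 = 53760
Final = 7.50 μM / 53760 = 0.0001395 μM = 0.140 nM

0.140 nM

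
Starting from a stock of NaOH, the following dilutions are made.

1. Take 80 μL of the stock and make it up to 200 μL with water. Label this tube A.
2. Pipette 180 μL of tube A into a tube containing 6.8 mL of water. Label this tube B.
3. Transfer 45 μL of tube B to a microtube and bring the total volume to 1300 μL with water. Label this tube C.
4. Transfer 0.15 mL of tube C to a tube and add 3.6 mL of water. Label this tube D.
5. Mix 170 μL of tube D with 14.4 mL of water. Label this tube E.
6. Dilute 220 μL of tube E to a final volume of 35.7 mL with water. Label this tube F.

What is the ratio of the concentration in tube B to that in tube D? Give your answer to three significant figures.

722

Step 1: 80 μL brought to 200 μL → factor 200/80 = 2.5
Step 2: 180 μL + 6.8 mL = 6980 μL total → factor 6980/180 = 38.778
Step 3: 45 μL brought to 1300 μL → factor 1300/45 = 28.889
Step 4: 0.15 mL + 3.6 mL = 3.75 mL total → factor 3.75/0.15 = 25
Dilution factor to tube B = 96.944; to tube D = 70015
[tube B]/[tube D] = (factor to tube D)/(factor to tube B) = 70015/96.944 = 722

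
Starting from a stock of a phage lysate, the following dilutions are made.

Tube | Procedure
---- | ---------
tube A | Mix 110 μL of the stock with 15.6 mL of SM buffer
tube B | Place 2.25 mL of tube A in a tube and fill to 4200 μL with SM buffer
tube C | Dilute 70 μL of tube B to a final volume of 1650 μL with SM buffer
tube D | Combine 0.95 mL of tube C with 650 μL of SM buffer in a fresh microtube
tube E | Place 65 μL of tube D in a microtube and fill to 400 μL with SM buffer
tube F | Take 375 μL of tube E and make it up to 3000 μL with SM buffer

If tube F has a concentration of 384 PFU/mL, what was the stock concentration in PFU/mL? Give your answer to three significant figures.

2.00 × 10^8 PFU/mL

Step 1: 110 μL + 15.6 mL = 15710 μL total → factor 15710/110 = 142.82
Step 2: 2.25 mL brought to 4200 μL → factor 4.2/2.25 = 1.8667
Step 3: 70 μL brought to 1650 μL → factor 1650/70 = 23.571
Step 4: 0.95 mL + 650 μL = 1.6 mL total → factor 1.6/0.95 = 1.6842
Step 5: 65 μL brought to 400 μL → factor 400/65 = 6.1538
Step 6: 375 μL brought to 3000 μL → factor 3000/375 = 8
Overall dilution factor = 142.82 × 1.8667 × 23.571 × 1.6842 × 6.1538 × 8 = 5.2104 × 10^5
Stock = 384 PFU/mL × 5.2104 × 10^5 = 2.00 × 10^8 PFU/mL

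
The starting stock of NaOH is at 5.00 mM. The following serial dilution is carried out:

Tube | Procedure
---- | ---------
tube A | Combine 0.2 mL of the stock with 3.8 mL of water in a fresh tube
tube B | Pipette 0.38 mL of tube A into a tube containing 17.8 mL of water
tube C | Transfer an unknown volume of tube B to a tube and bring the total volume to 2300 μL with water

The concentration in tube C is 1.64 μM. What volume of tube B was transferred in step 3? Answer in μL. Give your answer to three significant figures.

722 μL

Step 1: 0.2 mL + 3.8 mL = 4 mL total → factor 4/0.2 = 20
Step 2: 0.38 mL + 17.8 mL = 18.18 mL total → factor 18.18/0.38 = 47.842
Step 3: v brought to 2300 μL → factor = 2300 μL/v
Product of known-step factors = 956.84
Overall factor = 5.00 mM / (1.64 μM) = 3048.8
Step-3 factor = 3048.8 / 956.84 = 3.1863
v = 2300 μL / 3.1863 = 722 μL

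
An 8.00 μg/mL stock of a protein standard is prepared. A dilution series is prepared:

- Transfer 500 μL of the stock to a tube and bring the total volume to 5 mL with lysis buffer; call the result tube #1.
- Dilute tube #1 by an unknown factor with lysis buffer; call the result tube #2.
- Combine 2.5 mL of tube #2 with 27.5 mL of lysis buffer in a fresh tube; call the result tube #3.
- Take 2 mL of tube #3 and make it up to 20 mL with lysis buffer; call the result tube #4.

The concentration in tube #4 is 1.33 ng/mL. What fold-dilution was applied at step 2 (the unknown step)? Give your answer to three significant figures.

5.01-fold

Step 1: 500 μL brought to 5 mL → factor 5000/500 = 10
Step 2: unknown factor x
Step 3: 2.5 mL + 27.5 mL = 30 mL total → factor 30/2.5 = 12
Step 4: 2 mL brought to 20 mL → factor 20/2 = 10
Product of known-step factors = 1200
Overall factor = 8.00 μg/mL / (1.33 ng/mL) = 6015
x = 6015 / 1200 = 5.01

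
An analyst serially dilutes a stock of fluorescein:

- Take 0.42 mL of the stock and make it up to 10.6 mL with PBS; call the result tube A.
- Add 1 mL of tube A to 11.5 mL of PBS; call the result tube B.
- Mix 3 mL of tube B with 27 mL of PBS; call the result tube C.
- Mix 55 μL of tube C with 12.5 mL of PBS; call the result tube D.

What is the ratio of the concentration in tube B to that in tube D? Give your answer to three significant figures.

2.28 × 10^3

Step 1: 0.42 mL brought to 10.6 mL → factor 10.6/0.42 = 25.238
Step 2: 1 mL + 11.5 mL = 12.5 mL total → factor 12.5/1 = 12.5
Step 3: 3 mL + 27 mL = 30 mL total → factor 30/3 = 10
Step 4: 55 μL + 12.5 mL = 12555 μL total → factor 12555/55 = 228.27
Dilution factor to tube B = 315.48; to tube D = 7.2015 × 10^5
[tube B]/[tube D] = (factor to tube D)/(factor to tube B) = 7.2015 × 10^5/315.48 = 2.28 × 10^3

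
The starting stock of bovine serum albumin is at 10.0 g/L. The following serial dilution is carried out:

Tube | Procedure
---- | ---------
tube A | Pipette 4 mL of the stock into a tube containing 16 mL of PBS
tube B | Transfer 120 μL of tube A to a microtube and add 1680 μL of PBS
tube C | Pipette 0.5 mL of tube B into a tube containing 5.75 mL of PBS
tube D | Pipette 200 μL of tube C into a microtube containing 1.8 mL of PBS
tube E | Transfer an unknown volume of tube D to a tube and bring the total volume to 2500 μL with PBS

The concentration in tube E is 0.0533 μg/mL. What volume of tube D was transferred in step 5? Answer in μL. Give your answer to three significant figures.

125 μL

Step 1: 4 mL + 16 mL = 20 mL total → factor 20/4 = 5
Step 2: 120 μL + 1680 μL = 1800 μL total → factor 1800/120 = 15
Step 3: 0.5 mL + 5.75 mL = 6.25 mL total → factor 6.25/0.5 = 12.5
Step 4: 200 μL + 1.8 mL = 2000 μL total → factor 2000/200 = 10
Step 5: v brought to 2500 μL → factor = 2500 μL/v
Product of known-step factors = 9375
Overall factor = 10.0 g/L / (0.0533 μg/mL) = 1.8762 × 10^5
Step-5 factor = 1.8762 × 10^5 / 9375 = 20.013
v = 2500 μL / 20.013 = 125 μL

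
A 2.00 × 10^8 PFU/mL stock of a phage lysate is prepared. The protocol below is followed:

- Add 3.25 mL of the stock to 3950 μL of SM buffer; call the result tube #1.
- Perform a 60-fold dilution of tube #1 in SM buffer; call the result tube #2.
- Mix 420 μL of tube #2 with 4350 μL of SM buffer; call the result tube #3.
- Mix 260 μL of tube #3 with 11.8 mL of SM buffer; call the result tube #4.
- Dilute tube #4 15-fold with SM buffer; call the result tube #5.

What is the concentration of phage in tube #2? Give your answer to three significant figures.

Step 1: 3.25 mL + 3950 μL = 7.2 mL total → factor 7.2/3.25 = 2.2154
Step 2: 60-fold → factor 60
Dilution factor through tube #2 = 2.2154 × 60 = 132.92
[tube #2] = 2.00 × 10^8 PFU/mL / 132.92 = 1.50 × 10^6 PFU/mL

1.50 × 10^6 PFU/mL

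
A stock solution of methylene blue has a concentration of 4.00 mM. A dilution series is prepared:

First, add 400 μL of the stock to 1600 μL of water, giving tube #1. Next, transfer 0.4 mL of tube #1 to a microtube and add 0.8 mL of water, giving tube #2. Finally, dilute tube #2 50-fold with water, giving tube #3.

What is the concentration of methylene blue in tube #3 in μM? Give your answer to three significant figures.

5.33 μM

Step 1: 400 μL + 1600 μL = 2000 μL total → factor 2000/400 = 5
Step 2: 0.4 mL + 0.8 mL = 1.2 mL total → factor 1.2/0.4 = 3
Step 3: 50-fold → factor 50
Overall dilution factor = 5 × 3 × 50 = 750
Final = 4.00 mM / 750 = 0.005333 mM = 5.33 μM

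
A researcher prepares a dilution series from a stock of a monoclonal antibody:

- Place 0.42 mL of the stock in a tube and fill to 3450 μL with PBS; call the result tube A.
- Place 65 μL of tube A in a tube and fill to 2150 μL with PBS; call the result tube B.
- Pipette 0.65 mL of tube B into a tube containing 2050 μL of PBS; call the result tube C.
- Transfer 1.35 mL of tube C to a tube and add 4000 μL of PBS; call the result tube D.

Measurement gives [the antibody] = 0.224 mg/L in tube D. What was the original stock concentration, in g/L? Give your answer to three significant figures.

1.00 g/L

Step 1: 0.42 mL brought to 3450 μL → factor 3.45/0.42 = 8.2143
Step 2: 65 μL brought to 2150 μL → factor 2150/65 = 33.077
Step 3: 0.65 mL + 2050 μL = 2.7 mL total → factor 2.7/0.65 = 4.1538
Step 4: 1.35 mL + 4000 μL = 5.35 mL total → factor 5.35/1.35 = 3.963
Overall dilution factor = 8.2143 × 33.077 × 4.1538 × 3.963 = 4472.7
Stock = 0.224 mg/L × 4472.7 = 1002 mg/L = 1.00 g/L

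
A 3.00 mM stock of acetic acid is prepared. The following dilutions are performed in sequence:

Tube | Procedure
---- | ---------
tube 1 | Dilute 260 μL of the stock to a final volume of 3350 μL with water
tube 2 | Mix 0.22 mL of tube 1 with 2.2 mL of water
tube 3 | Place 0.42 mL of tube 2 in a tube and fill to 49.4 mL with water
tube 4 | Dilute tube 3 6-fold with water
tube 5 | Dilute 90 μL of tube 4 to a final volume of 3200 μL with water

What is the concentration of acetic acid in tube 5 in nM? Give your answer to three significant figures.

Step 1: 260 μL brought to 3350 μL → factor 3350/260 = 12.885
Step 2: 0.22 mL + 2.2 mL = 2.42 mL total → factor 2.42/0.22 = 11
Step 3: 0.42 mL brought to 49.4 mL → factor 49.4/0.42 = 117.62
Step 4: 6-fold → factor 6
Step 5: 90 μL brought to 3200 μL → factor 3200/90 = 35.556
Overall dilution factor = 12.885 × 11 × 117.62 × 6 × 35.556 = 3.5563 × 10^6
Final = 3.00 mM / 3.5563 × 10^6 = 8.436 × 10^-7 mM = 0.844 nM

0.844 nM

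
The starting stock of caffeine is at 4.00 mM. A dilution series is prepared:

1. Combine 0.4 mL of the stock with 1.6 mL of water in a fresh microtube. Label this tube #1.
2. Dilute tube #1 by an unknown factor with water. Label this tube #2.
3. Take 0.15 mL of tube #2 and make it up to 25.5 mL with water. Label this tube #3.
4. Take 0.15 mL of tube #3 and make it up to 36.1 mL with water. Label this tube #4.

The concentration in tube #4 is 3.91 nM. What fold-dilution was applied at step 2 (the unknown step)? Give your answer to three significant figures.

Step 1: 0.4 mL + 1.6 mL = 2 mL total → factor 2/0.4 = 5
Step 2: unknown factor x
Step 3: 0.15 mL brought to 25.5 mL → factor 25.5/0.15 = 170
Step 4: 0.15 mL brought to 36.1 mL → factor 36.1/0.15 = 240.67
Product of known-step factors = 2.0457 × 10^5
Overall factor = 4.00 mM / (3.91 nM) = 1.023 × 10^6
x = 1.023 × 10^6 / 2.0457 × 10^5 = 5.00

5.00-fold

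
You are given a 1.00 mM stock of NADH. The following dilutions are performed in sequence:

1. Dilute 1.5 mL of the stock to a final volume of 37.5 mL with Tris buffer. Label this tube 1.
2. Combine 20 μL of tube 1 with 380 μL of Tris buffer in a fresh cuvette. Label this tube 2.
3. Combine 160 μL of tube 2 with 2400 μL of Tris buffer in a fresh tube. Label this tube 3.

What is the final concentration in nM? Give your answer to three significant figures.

Step 1: 1.5 mL brought to 37.5 mL → factor 37.5/1.5 = 25
Step 2: 20 μL + 380 μL = 400 μL total → factor 400/20 = 20
Step 3: 160 μL + 2400 μL = 2560 μL total → factor 2560/160 = 16
Overall dilution factor = 25 × 20 × 16 = 8000
Final = 1.00 mM / 8000 = 0.0001250 mM = 125 nM

125 nM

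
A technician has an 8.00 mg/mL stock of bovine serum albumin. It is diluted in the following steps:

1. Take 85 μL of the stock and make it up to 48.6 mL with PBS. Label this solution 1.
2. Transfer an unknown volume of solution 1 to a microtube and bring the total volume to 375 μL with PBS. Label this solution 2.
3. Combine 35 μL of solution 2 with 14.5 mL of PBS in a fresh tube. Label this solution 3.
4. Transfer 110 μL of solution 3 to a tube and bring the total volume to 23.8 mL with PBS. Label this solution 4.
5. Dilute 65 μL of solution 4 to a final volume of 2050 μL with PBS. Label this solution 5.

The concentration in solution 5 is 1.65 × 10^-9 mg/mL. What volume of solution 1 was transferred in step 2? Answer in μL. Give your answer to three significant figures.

Step 1: 85 μL brought to 48.6 mL → factor 48600/85 = 571.76
Step 2: v brought to 375 μL → factor = 375 μL/v
Step 3: 35 μL + 14.5 mL = 14535 μL total → factor 14535/35 = 415.29
Step 4: 110 μL brought to 23.8 mL → factor 23800/110 = 216.36
Step 5: 65 μL brought to 2050 μL → factor 2050/65 = 31.538
Product of known-step factors = 1.6203 × 10^9
Overall factor = 8.00 mg/mL / (1.65 × 10^-9 mg/mL) = 4.8485 × 10^9
Step-2 factor = 4.8485 × 10^9 / 1.6203 × 10^9 = 2.9924
v = 375 μL / 2.9924 = 125 μL

125 μL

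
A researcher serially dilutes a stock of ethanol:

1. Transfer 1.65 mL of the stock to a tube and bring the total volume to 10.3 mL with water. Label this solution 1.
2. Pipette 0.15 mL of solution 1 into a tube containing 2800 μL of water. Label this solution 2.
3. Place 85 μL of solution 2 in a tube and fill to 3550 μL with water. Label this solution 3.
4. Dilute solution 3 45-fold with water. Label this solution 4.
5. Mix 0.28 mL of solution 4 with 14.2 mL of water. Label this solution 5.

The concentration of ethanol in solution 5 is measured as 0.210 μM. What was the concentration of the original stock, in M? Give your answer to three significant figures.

2.51 M

Step 1: 1.65 mL brought to 10.3 mL → factor 10.3/1.65 = 6.2424
Step 2: 0.15 mL + 2800 μL = 2.95 mL total → factor 2.95/0.15 = 19.667
Step 3: 85 μL brought to 3550 μL → factor 3550/85 = 41.765
Step 4: 45-fold → factor 45
Step 5: 0.28 mL + 14.2 mL = 14.48 mL total → factor 14.48/0.28 = 51.714
Overall dilution factor = 6.2424 × 19.667 × 41.765 × 45 × 51.714 = 1.1932 × 10^7
Stock = 0.210 μM × 1.1932 × 10^7 = 2.506 × 10^6 μM = 2.51 M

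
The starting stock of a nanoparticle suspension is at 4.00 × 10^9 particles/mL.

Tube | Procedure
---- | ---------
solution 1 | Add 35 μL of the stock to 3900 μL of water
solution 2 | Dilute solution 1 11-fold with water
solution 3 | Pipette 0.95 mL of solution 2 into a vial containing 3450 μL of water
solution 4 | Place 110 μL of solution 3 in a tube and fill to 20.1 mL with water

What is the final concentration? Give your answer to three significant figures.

Step 1: 35 μL + 3900 μL = 3935 μL total → factor 3935/35 = 112.43
Step 2: 11-fold → factor 11
Step 3: 0.95 mL + 3450 μL = 4.4 mL total → factor 4.4/0.95 = 4.6316
Step 4: 110 μL brought to 20.1 mL → factor 20100/110 = 182.73
Overall dilution factor = 112.43 × 11 × 4.6316 × 182.73 = 1.0467 × 10^6
Final = 4.00 × 10^9 particles/mL / 1.0467 × 10^6 = 3.82 × 10^3 particles/mL

3.82 × 10^3 particles/mL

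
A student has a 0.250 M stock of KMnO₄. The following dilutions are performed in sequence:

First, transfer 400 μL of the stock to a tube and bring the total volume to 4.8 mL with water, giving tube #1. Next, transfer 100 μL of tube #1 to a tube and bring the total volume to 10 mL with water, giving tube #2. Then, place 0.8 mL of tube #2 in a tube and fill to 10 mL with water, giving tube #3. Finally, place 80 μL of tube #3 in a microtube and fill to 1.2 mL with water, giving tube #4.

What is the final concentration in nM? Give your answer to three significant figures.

1.11 × 10^3 nM

Step 1: 400 μL brought to 4.8 mL → factor 4800/400 = 12
Step 2: 100 μL brought to 10 mL → factor 10000/100 = 100
Step 3: 0.8 mL brought to 10 mL → factor 10/0.8 = 12.5
Step 4: 80 μL brought to 1.2 mL → factor 1200/80 = 15
Overall dilution factor = 12 × 100 × 12.5 × 15 = 2.25 × 10^5
Final = 0.250 M / 2.25 × 10^5 = 1.111 × 10^-6 M = 1.11 × 10^3 nM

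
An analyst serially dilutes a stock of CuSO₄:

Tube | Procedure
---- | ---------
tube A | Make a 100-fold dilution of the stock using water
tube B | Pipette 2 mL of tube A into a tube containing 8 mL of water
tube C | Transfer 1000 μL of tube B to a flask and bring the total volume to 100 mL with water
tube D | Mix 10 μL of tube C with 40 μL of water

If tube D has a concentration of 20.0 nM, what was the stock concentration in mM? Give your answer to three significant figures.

5.00 mM

Step 1: 100-fold → factor 100
Step 2: 2 mL + 8 mL = 10 mL total → factor 10/2 = 5
Step 3: 1000 μL brought to 100 mL → factor 1 × 10^5/1000 = 100
Step 4: 10 μL + 40 μL = 50 μL total → factor 50/10 = 5
Overall dilution factor = 100 × 5 × 100 × 5 = 2.5 × 10^5
Stock = 20.0 nM × 2.5 × 10^5 = 5.000 × 10^6 nM = 5.00 mM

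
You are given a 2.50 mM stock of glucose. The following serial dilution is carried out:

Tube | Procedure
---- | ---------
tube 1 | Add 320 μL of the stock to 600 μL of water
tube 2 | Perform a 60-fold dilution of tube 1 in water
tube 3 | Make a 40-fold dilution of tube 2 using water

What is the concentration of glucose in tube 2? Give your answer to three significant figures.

0.0145 mM

Step 1: 320 μL + 600 μL = 920 μL total → factor 920/320 = 2.875
Step 2: 60-fold → factor 60
Dilution factor through tube 2 = 2.875 × 60 = 172.5
[tube 2] = 2.50 mM / 172.5 = 0.0145 mM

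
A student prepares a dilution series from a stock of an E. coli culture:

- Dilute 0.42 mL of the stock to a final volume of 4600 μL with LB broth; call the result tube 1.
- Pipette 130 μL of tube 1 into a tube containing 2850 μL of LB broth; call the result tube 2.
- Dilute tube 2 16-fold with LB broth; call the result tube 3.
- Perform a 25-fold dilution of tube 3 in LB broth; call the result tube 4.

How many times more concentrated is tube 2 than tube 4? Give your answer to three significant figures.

Step 1: 0.42 mL brought to 4600 μL → factor 4.6/0.42 = 10.952
Step 2: 130 μL + 2850 μL = 2980 μL total → factor 2980/130 = 22.923
Step 3: 16-fold → factor 16
Step 4: 25-fold → factor 25
Dilution factor to tube 2 = 251.06; to tube 4 = 1.0042 × 10^5
[tube 2]/[tube 4] = (factor to tube 4)/(factor to tube 2) = 1.0042 × 10^5/251.06 = 400

400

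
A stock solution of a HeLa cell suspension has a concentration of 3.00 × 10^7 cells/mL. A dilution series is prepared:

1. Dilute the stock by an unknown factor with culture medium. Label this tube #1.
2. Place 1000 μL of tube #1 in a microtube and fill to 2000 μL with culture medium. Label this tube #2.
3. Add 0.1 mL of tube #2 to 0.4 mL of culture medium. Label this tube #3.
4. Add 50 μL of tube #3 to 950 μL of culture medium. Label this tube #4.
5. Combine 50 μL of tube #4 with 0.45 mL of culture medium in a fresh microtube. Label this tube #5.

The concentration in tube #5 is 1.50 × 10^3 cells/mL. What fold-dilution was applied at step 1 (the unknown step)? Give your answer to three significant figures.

10.0-fold

Step 1: unknown factor x
Step 2: 1000 μL brought to 2000 μL → factor 2000/1000 = 2
Step 3: 0.1 mL + 0.4 mL = 0.5 mL total → factor 0.5/0.1 = 5
Step 4: 50 μL + 950 μL = 1000 μL total → factor 1000/50 = 20
Step 5: 50 μL + 0.45 mL = 500 μL total → factor 500/50 = 10
Product of known-step factors = 2000
Overall factor = 3.00 × 10^7 cells/mL / (1.50 × 10^3 cells/mL) = 20000
x = 20000 / 2000 = 10.0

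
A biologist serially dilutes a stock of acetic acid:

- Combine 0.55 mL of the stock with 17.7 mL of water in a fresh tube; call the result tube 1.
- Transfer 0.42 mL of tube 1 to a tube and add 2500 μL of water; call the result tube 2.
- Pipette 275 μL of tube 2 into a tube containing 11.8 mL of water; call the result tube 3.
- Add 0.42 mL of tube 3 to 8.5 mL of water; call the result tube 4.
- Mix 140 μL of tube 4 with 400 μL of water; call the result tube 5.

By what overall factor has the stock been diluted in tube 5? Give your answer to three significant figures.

Step 1: 0.55 mL + 17.7 mL = 18.25 mL total → factor 18.25/0.55 = 33.182
Step 2: 0.42 mL + 2500 μL = 2.92 mL total → factor 2.92/0.42 = 6.9524
Step 3: 275 μL + 11.8 mL = 12075 μL total → factor 12075/275 = 43.909
Step 4: 0.42 mL + 8.5 mL = 8.92 mL total → factor 8.92/0.42 = 21.238
Step 5: 140 μL + 400 μL = 540 μL total → factor 540/140 = 3.8571
Overall dilution factor = 33.182 × 6.9524 × 43.909 × 21.238 × 3.8571 = 8.2979 × 10^5

8.30 × 10^5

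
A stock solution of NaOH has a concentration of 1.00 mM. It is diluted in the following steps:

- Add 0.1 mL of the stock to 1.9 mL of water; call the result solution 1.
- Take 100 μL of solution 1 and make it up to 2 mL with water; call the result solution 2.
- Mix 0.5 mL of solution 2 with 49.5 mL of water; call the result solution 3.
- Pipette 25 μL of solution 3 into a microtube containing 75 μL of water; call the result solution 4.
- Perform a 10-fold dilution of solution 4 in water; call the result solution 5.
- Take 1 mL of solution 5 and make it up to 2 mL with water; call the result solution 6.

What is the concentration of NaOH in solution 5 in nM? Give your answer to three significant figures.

Step 1: 0.1 mL + 1.9 mL = 2 mL total → factor 2/0.1 = 20
Step 2: 100 μL brought to 2 mL → factor 2000/100 = 20
Step 3: 0.5 mL + 49.5 mL = 50 mL total → factor 50/0.5 = 100
Step 4: 25 μL + 75 μL = 100 μL total → factor 100/25 = 4
Step 5: 10-fold → factor 10
Dilution factor through solution 5 = 20 × 20 × 100 × 4 × 10 = 1.6 × 10^6
[solution 5] = 1.00 mM / 1.6 × 10^6 = 6.250 × 10^-7 mM = 0.625 nM

0.625 nM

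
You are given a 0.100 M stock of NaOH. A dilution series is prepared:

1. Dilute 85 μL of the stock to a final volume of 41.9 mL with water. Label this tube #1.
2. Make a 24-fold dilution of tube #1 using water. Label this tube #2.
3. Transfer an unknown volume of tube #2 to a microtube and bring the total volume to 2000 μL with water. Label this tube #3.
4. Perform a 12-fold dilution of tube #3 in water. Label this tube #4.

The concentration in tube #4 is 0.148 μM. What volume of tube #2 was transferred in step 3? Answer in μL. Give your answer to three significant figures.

Step 1: 85 μL brought to 41.9 mL → factor 41900/85 = 492.94
Step 2: 24-fold → factor 24
Step 3: v brought to 2000 μL → factor = 2000 μL/v
Step 4: 12-fold → factor 12
Product of known-step factors = 1.4197 × 10^5
Overall factor = 0.100 M / (0.148 μM) = 6.7568 × 10^5
Step-3 factor = 6.7568 × 10^5 / 1.4197 × 10^5 = 4.7594
v = 2000 μL / 4.7594 = 420 μL

420 μL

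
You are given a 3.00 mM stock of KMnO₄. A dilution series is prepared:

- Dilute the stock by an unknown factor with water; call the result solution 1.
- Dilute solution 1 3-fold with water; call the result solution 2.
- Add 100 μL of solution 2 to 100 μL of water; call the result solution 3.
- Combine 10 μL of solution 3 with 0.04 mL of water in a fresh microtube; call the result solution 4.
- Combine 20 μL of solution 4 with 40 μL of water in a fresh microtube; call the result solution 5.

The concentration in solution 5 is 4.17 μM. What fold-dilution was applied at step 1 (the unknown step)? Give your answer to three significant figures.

Step 1: unknown factor x
Step 2: 3-fold → factor 3
Step 3: 100 μL + 100 μL = 200 μL total → factor 200/100 = 2
Step 4: 10 μL + 0.04 mL = 50 μL total → factor 50/10 = 5
Step 5: 20 μL + 40 μL = 60 μL total → factor 60/20 = 3
Product of known-step factors = 90
Overall factor = 3.00 mM / (4.17 μM) = 719.42
x = 719.42 / 90 = 7.99

7.99-fold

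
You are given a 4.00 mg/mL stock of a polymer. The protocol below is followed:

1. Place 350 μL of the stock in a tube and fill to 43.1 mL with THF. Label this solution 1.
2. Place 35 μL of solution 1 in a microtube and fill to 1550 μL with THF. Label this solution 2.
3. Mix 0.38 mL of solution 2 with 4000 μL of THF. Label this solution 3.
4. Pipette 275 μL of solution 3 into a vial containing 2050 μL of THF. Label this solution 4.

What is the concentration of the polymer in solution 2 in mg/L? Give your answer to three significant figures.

0.733 mg/L

Step 1: 350 μL brought to 43.1 mL → factor 43100/350 = 123.14
Step 2: 35 μL brought to 1550 μL → factor 1550/35 = 44.286
Dilution factor through solution 2 = 123.14 × 44.286 = 5453.5
[solution 2] = 4.00 mg/mL / 5453.5 = 0.0007335 mg/mL = 0.733 mg/L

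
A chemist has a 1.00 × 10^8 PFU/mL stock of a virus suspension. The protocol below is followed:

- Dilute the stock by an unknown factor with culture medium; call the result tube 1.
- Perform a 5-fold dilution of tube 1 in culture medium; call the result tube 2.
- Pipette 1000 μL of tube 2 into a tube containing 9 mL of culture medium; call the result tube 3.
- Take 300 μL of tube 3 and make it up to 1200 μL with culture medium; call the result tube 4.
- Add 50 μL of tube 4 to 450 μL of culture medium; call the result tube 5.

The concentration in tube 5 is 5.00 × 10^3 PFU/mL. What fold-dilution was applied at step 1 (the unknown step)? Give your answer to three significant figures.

Step 1: unknown factor x
Step 2: 5-fold → factor 5
Step 3: 1000 μL + 9 mL = 10000 μL total → factor 10000/1000 = 10
Step 4: 300 μL brought to 1200 μL → factor 1200/300 = 4
Step 5: 50 μL + 450 μL = 500 μL total → factor 500/50 = 10
Product of known-step factors = 2000
Overall factor = 1.00 × 10^8 PFU/mL / (5.00 × 10^3 PFU/mL) = 20000
x = 20000 / 2000 = 10.0

10.0-fold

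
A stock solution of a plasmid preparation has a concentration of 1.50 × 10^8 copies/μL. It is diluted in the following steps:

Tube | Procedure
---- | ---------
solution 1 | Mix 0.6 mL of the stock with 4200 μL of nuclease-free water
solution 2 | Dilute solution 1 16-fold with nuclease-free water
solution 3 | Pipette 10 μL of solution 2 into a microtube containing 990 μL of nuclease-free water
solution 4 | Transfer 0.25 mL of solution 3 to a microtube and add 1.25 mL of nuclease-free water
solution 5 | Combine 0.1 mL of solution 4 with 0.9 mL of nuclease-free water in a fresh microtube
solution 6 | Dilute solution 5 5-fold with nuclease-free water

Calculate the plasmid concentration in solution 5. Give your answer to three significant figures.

195 copies/μL

Step 1: 0.6 mL + 4200 μL = 4.8 mL total → factor 4.8/0.6 = 8
Step 2: 16-fold → factor 16
Step 3: 10 μL + 990 μL = 1000 μL total → factor 1000/10 = 100
Step 4: 0.25 mL + 1.25 mL = 1.5 mL total → factor 1.5/0.25 = 6
Step 5: 0.1 mL + 0.9 mL = 1 mL total → factor 1/0.1 = 10
Dilution factor through solution 5 = 8 × 16 × 100 × 6 × 10 = 7.68 × 10^5
[solution 5] = 1.50 × 10^8 copies/μL / 7.68 × 10^5 = 195 copies/μL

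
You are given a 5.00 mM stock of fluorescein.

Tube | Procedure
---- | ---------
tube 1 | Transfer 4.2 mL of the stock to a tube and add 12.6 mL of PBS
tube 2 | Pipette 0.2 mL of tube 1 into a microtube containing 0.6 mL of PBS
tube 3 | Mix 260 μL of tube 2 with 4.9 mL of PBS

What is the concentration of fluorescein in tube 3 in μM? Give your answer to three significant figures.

Step 1: 4.2 mL + 12.6 mL = 16.8 mL total → factor 16.8/4.2 = 4
Step 2: 0.2 mL + 0.6 mL = 0.8 mL total → factor 0.8/0.2 = 4
Step 3: 260 μL + 4.9 mL = 5160 μL total → factor 5160/260 = 19.846
Overall dilution factor = 4 × 4 × 19.846 = 317.54
Final = 5.00 mM / 317.54 = 0.01575 mM = 15.7 μM

15.7 μM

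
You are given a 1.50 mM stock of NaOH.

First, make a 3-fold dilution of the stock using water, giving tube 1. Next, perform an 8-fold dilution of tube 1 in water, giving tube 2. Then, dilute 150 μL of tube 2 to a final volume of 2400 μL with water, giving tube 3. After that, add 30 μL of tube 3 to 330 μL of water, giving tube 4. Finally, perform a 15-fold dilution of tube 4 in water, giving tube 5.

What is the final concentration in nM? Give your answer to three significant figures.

21.7 nM

Step 1: 3-fold → factor 3
Step 2: 8-fold → factor 8
Step 3: 150 μL brought to 2400 μL → factor 2400/150 = 16
Step 4: 30 μL + 330 μL = 360 μL total → factor 360/30 = 12
Step 5: 15-fold → factor 15
Overall dilution factor = 3 × 8 × 16 × 12 × 15 = 69120
Final = 1.50 mM / 69120 = 2.170 × 10^-5 mM = 21.7 nM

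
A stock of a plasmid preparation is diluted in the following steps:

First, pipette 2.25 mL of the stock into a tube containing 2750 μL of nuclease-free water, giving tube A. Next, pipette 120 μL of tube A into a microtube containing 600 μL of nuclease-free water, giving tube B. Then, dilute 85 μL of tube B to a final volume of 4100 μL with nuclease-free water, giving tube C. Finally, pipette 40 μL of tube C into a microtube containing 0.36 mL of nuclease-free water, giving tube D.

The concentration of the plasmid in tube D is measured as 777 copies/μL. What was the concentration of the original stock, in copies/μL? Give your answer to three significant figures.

5.00 × 10^6 copies/μL

Step 1: 2.25 mL + 2750 μL = 5 mL total → factor 5/2.25 = 2.2222
Step 2: 120 μL + 600 μL = 720 μL total → factor 720/120 = 6
Step 3: 85 μL brought to 4100 μL → factor 4100/85 = 48.235
Step 4: 40 μL + 0.36 mL = 400 μL total → factor 400/40 = 10
Overall dilution factor = 2.2222 × 6 × 48.235 × 10 = 6431.4
Stock = 777 copies/μL × 6431.4 = 5.00 × 10^6 copies/μL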